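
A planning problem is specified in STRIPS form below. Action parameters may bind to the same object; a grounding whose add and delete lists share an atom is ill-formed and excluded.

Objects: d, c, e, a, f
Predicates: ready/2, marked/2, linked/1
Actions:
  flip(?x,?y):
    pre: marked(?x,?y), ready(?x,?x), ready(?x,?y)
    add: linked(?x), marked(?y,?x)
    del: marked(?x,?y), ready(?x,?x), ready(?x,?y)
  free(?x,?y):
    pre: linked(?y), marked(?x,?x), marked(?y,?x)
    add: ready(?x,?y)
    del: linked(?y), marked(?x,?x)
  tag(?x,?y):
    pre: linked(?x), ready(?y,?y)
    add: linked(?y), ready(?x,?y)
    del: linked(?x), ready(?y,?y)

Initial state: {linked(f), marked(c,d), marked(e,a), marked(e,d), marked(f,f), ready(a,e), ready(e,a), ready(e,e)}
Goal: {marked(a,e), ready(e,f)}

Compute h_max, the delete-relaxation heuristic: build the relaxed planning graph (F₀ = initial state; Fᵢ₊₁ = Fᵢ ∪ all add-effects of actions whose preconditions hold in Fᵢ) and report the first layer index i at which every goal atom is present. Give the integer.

F0 = init (8 atoms)
F1 = F0 ∪ {linked(e), marked(a,e), ready(f,e), ready(f,f)}  (12 atoms)
F2 = F1 ∪ {ready(e,f)}  (13 atoms)
goal ⊆ F2  ⇒  h_max = 2

2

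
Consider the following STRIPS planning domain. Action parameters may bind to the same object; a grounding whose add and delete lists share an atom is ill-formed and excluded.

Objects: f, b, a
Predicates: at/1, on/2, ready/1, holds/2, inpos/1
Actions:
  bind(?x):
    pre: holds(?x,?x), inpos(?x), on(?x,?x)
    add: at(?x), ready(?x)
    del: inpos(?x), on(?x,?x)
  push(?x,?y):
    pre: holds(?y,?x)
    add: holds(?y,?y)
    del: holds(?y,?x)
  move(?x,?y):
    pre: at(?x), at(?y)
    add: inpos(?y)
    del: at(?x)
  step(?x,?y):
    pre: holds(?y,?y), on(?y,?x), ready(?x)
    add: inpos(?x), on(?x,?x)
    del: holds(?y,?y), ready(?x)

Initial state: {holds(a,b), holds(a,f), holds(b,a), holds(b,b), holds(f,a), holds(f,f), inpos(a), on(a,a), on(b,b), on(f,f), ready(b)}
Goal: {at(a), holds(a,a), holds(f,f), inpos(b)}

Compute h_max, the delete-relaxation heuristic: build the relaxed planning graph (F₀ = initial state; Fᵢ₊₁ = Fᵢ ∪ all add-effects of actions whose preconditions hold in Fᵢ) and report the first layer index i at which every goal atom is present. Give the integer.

F0 = init (11 atoms)
F1 = F0 ∪ {holds(a,a), inpos(b)}  (13 atoms)
F2 = F1 ∪ {at(a), at(b), ready(a)}  (16 atoms)
goal ⊆ F2  ⇒  h_max = 2

2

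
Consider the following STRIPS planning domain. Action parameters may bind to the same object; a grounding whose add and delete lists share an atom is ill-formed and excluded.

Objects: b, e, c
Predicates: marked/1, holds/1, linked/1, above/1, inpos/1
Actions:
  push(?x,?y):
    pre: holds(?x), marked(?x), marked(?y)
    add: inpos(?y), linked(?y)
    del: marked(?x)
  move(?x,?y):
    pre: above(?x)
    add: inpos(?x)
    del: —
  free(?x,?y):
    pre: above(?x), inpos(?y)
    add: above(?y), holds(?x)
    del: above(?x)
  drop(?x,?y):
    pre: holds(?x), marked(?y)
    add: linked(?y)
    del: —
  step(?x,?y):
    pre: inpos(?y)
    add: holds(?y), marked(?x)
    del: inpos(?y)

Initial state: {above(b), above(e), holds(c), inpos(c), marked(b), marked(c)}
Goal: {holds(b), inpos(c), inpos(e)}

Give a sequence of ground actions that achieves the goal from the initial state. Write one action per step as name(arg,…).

move(e,b); free(b,e)

1. move(e,b)  →  {above(b), above(e), holds(c), inpos(c), inpos(e), marked(b), marked(c)}
2. free(b,e)  →  {above(e), holds(b), holds(c), inpos(c), inpos(e), marked(b), marked(c)}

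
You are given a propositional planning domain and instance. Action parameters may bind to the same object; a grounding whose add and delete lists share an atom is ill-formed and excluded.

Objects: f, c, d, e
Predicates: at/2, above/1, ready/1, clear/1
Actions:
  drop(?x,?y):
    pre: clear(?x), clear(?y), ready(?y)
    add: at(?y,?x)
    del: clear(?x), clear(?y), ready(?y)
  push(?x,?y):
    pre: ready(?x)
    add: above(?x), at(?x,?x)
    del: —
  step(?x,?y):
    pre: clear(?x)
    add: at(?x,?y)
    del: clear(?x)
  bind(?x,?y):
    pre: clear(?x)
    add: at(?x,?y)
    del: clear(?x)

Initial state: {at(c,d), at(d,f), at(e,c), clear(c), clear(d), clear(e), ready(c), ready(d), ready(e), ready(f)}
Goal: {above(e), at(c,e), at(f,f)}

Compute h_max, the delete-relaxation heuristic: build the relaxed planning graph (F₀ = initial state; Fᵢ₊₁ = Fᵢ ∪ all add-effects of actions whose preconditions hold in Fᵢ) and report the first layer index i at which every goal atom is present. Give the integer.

1

F0 = init (10 atoms)
F1 = F0 ∪ {above(c), above(d), above(e), above(f), at(c,c), at(c,e), at(c,f), at(d,c), at(d,d), at(d,e), at(e,d), at(e,e), at(e,f), at(f,f)}  (24 atoms)
goal ⊆ F1  ⇒  h_max = 1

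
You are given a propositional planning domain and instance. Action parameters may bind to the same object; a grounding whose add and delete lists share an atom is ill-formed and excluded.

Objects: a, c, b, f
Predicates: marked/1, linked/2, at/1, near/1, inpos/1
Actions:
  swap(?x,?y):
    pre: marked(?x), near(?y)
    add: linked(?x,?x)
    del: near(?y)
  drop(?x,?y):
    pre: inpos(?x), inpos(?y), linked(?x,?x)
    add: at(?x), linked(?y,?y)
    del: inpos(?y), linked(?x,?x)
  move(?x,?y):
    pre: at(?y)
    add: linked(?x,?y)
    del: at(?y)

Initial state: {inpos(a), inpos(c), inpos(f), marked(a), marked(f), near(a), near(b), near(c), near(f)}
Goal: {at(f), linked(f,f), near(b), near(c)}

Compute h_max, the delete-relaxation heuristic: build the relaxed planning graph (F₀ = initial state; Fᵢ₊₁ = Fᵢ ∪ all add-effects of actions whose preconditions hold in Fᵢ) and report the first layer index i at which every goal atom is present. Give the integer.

F0 = init (9 atoms)
F1 = F0 ∪ {linked(a,a), linked(f,f)}  (11 atoms)
F2 = F1 ∪ {at(a), at(f), linked(c,c)}  (14 atoms)
goal ⊆ F2  ⇒  h_max = 2

2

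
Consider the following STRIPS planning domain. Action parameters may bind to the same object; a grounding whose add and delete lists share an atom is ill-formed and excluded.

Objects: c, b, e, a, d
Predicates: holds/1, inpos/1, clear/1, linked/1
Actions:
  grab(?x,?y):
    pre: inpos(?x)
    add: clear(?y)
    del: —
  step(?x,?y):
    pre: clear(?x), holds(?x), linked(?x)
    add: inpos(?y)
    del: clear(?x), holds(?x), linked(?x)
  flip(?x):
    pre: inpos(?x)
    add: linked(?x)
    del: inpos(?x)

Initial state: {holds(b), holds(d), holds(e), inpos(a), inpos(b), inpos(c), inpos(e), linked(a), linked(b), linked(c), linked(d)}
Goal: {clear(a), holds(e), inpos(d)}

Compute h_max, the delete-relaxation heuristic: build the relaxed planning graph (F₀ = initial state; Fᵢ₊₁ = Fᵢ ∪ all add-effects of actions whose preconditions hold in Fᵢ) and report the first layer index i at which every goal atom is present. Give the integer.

F0 = init (11 atoms)
F1 = F0 ∪ {clear(a), clear(b), clear(c), clear(d), clear(e), linked(e)}  (17 atoms)
F2 = F1 ∪ {inpos(d)}  (18 atoms)
goal ⊆ F2  ⇒  h_max = 2

2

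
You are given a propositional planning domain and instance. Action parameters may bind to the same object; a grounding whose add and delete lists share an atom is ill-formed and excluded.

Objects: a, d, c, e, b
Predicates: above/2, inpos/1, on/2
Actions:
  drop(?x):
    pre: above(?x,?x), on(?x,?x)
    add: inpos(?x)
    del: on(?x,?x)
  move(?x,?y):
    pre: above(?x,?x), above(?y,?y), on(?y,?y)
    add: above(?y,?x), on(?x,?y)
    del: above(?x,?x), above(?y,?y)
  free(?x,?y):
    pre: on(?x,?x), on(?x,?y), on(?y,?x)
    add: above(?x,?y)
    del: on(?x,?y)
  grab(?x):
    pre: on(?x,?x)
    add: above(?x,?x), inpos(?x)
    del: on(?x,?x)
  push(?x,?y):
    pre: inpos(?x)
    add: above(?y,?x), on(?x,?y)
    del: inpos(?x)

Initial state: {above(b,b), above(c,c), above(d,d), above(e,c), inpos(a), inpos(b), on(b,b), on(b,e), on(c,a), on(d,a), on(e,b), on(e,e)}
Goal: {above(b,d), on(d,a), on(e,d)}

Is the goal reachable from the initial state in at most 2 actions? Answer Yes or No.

No

1. move(d,b)  →  {above(b,d), above(c,c), above(e,c), inpos(a), inpos(b), on(b,b), on(b,e), on(c,a), on(d,a), on(d,b), on(e,b), on(e,e)}
2. grab(e)  →  {above(b,d), above(c,c), above(e,c), above(e,e), inpos(a), inpos(b), inpos(e), on(b,b), on(b,e), on(c,a), on(d,a), on(d,b), on(e,b)}
3. push(e,d)  →  {above(b,d), above(c,c), above(d,e), above(e,c), above(e,e), inpos(a), inpos(b), on(b,b), on(b,e), on(c,a), on(d,a), on(d,b), on(e,b), on(e,d)}
optimal plan length = 3; 3 > 2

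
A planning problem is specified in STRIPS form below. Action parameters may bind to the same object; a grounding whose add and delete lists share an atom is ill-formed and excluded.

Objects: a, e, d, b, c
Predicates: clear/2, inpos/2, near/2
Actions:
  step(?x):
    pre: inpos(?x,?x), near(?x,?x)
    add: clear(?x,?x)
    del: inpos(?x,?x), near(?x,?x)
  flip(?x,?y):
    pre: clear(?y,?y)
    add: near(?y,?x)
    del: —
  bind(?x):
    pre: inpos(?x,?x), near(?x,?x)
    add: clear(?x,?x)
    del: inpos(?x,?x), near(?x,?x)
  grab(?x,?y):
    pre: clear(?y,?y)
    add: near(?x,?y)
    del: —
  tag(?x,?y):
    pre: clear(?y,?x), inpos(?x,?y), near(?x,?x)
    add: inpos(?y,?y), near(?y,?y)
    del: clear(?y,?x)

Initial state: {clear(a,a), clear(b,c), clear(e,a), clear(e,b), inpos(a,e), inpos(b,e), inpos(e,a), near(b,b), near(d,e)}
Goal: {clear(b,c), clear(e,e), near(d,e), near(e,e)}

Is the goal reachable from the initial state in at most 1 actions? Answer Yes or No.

1. tag(b,e)  →  {clear(a,a), clear(b,c), clear(e,a), inpos(a,e), inpos(b,e), inpos(e,a), inpos(e,e), near(b,b), near(d,e), near(e,e)}
2. step(e)  →  {clear(a,a), clear(b,c), clear(e,a), clear(e,e), inpos(a,e), inpos(b,e), inpos(e,a), near(b,b), near(d,e)}
3. flip(e,e)  →  {clear(a,a), clear(b,c), clear(e,a), clear(e,e), inpos(a,e), inpos(b,e), inpos(e,a), near(b,b), near(d,e), near(e,e)}
optimal plan length = 3; 3 > 1

No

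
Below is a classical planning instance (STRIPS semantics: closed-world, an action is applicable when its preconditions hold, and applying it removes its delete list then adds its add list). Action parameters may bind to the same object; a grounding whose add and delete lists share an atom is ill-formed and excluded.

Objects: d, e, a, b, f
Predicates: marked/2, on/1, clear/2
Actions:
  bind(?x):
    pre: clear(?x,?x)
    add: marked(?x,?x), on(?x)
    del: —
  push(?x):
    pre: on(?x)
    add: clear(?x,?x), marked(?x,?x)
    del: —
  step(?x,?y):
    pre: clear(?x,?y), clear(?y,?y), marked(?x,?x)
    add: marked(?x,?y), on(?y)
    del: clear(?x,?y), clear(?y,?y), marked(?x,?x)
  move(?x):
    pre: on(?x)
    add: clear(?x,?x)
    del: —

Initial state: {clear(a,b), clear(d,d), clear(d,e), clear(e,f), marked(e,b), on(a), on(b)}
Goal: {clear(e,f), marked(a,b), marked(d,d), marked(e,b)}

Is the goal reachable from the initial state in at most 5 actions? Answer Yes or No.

1. bind(d)  →  {clear(a,b), clear(d,d), clear(d,e), clear(e,f), marked(d,d), marked(e,b), on(a), on(b), on(d)}
2. push(a)  →  {clear(a,a), clear(a,b), clear(d,d), clear(d,e), clear(e,f), marked(a,a), marked(d,d), marked(e,b), on(a), on(b), on(d)}
3. push(b)  →  {clear(a,a), clear(a,b), clear(b,b), clear(d,d), clear(d,e), clear(e,f), marked(a,a), marked(b,b), marked(d,d), marked(e,b), on(a), on(b), on(d)}
4. step(a,b)  →  {clear(a,a), clear(d,d), clear(d,e), clear(e,f), marked(a,b), marked(b,b), marked(d,d), marked(e,b), on(a), on(b), on(d)}
optimal plan length = 4; 4 ≤ 5

Yes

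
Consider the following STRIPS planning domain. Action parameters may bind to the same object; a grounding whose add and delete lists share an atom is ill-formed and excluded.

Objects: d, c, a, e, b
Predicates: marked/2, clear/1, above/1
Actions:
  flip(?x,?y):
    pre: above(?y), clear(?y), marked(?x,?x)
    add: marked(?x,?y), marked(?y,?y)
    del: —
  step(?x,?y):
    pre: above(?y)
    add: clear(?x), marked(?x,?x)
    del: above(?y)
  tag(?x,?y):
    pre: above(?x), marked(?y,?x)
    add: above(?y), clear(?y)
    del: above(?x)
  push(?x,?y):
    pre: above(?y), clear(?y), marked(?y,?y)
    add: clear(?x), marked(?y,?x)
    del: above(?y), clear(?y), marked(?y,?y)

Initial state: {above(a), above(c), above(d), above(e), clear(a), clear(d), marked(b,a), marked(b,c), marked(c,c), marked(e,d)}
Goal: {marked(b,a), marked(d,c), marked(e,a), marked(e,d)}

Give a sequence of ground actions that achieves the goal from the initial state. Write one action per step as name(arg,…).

flip(c,d); step(e,c); flip(e,a); push(c,d)

1. flip(c,d)  →  {above(a), above(c), above(d), above(e), clear(a), clear(d), marked(b,a), marked(b,c), marked(c,c), marked(c,d), marked(d,d), marked(e,d)}
2. step(e,c)  →  {above(a), above(d), above(e), clear(a), clear(d), clear(e), marked(b,a), marked(b,c), marked(c,c), marked(c,d), marked(d,d), marked(e,d), marked(e,e)}
3. flip(e,a)  →  {above(a), above(d), above(e), clear(a), clear(d), clear(e), marked(a,a), marked(b,a), marked(b,c), marked(c,c), marked(c,d), marked(d,d), marked(e,a), marked(e,d), marked(e,e)}
4. push(c,d)  →  {above(a), above(e), clear(a), clear(c), clear(e), marked(a,a), marked(b,a), marked(b,c), marked(c,c), marked(c,d), marked(d,c), marked(e,a), marked(e,d), marked(e,e)}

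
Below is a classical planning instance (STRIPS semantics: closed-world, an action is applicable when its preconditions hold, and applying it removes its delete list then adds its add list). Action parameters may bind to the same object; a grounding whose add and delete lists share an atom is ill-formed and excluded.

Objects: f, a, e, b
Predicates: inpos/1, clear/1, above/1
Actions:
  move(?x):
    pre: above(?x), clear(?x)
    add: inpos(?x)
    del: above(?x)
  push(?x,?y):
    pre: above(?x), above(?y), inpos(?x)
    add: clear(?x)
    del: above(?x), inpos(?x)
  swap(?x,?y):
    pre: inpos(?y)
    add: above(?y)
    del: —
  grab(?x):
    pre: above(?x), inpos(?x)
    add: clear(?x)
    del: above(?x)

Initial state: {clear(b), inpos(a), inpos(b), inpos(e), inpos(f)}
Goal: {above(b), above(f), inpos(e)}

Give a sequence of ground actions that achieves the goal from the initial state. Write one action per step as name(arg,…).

swap(f,f); swap(f,b)

1. swap(f,f)  →  {above(f), clear(b), inpos(a), inpos(b), inpos(e), inpos(f)}
2. swap(f,b)  →  {above(b), above(f), clear(b), inpos(a), inpos(b), inpos(e), inpos(f)}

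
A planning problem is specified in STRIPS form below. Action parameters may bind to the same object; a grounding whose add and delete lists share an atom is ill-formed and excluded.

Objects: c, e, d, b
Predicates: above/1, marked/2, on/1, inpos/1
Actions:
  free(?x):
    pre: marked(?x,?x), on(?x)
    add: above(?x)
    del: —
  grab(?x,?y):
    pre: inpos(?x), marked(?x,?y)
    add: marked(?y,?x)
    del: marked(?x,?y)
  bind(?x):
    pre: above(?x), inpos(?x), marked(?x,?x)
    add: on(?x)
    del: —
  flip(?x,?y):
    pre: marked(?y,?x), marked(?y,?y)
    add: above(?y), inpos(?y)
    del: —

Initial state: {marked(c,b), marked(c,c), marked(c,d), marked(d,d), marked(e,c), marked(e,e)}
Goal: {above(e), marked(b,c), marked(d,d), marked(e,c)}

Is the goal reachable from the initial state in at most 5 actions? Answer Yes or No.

1. flip(c,c)  →  {above(c), inpos(c), marked(c,b), marked(c,c), marked(c,d), marked(d,d), marked(e,c), marked(e,e)}
2. grab(c,b)  →  {above(c), inpos(c), marked(b,c), marked(c,c), marked(c,d), marked(d,d), marked(e,c), marked(e,e)}
3. flip(c,e)  →  {above(c), above(e), inpos(c), inpos(e), marked(b,c), marked(c,c), marked(c,d), marked(d,d), marked(e,c), marked(e,e)}
optimal plan length = 3; 3 ≤ 5

Yes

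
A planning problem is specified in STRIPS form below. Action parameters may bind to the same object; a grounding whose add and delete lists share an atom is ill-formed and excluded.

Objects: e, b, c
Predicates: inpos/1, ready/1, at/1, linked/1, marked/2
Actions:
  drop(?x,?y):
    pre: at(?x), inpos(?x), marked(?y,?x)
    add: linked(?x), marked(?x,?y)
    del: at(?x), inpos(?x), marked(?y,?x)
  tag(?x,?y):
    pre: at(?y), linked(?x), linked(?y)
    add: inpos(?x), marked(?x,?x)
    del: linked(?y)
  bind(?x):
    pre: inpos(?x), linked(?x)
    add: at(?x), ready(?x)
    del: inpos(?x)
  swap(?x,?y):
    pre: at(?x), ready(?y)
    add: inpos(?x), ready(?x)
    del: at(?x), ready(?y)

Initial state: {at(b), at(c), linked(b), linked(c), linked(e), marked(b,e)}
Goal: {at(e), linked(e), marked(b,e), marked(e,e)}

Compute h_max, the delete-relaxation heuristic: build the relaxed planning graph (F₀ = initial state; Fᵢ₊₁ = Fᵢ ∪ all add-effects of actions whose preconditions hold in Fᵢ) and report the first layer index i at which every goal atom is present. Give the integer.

2

F0 = init (6 atoms)
F1 = F0 ∪ {inpos(b), inpos(c), inpos(e), marked(b,b), marked(c,c), marked(e,e)}  (12 atoms)
F2 = F1 ∪ {at(e), ready(b), ready(c), ready(e)}  (16 atoms)
goal ⊆ F2  ⇒  h_max = 2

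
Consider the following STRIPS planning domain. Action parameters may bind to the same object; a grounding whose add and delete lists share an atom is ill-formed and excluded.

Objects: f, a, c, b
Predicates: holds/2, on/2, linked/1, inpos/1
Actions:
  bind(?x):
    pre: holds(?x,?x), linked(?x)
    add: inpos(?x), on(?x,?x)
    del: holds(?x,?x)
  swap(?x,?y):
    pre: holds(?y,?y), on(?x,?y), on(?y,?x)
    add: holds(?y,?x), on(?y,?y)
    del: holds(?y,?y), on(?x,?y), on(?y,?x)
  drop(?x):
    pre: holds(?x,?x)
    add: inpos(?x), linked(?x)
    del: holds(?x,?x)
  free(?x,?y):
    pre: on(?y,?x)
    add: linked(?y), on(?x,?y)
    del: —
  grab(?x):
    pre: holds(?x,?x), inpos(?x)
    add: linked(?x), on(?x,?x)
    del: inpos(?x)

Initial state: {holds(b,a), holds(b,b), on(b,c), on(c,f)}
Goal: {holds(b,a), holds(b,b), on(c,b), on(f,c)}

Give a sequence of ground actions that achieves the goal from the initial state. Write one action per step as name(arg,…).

1. free(f,c)  →  {holds(b,a), holds(b,b), linked(c), on(b,c), on(c,f), on(f,c)}
2. free(c,b)  →  {holds(b,a), holds(b,b), linked(b), linked(c), on(b,c), on(c,b), on(c,f), on(f,c)}

free(f,c); free(c,b)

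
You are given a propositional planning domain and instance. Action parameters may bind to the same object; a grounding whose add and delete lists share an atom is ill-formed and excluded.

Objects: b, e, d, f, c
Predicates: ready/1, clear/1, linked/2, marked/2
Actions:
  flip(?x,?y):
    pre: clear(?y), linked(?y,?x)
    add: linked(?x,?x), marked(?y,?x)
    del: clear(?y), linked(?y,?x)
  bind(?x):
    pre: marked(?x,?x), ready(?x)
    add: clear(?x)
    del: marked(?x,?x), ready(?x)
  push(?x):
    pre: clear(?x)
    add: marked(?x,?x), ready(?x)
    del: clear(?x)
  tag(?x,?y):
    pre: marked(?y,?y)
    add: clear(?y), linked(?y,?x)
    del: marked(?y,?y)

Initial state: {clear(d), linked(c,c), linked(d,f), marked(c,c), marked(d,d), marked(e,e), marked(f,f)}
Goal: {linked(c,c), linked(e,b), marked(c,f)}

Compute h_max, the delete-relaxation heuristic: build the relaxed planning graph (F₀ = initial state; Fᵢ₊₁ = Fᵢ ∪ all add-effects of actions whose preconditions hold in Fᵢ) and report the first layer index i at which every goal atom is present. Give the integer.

2

F0 = init (7 atoms)
F1 = F0 ∪ {clear(c), clear(e), clear(f), linked(c,b), linked(c,d), linked(c,e), linked(c,f), linked(d,b), linked(d,c), linked(d,d), linked(d,e), linked(e,b), linked(e,c), linked(e,d), linked(e,e), linked(e,f), linked(f,b), linked(f,c), linked(f,d), linked(f,e), linked(f,f), marked(d,f), ready(d)}  (30 atoms)
F2 = F1 ∪ {linked(b,b), marked(c,b), marked(c,d), marked(c,e), marked(c,f), marked(d,b), marked(d,c), marked(d,e), marked(e,b), marked(e,c), marked(e,d), marked(e,f), marked(f,b), marked(f,c), marked(f,d), marked(f,e), ready(c), ready(e), ready(f)}  (49 atoms)
goal ⊆ F2  ⇒  h_max = 2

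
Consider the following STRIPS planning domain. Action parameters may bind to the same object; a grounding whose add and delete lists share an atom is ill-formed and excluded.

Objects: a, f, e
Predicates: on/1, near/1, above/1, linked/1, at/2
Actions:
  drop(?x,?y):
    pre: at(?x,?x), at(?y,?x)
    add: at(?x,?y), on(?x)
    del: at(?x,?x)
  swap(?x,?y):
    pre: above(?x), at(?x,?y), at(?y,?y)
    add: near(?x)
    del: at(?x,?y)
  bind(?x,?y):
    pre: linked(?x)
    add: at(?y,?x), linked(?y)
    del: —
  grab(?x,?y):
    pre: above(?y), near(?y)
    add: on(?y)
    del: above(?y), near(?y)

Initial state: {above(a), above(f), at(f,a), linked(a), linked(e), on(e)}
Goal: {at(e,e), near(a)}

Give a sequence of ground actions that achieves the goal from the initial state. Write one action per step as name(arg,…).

1. bind(a,a)  →  {above(a), above(f), at(a,a), at(f,a), linked(a), linked(e), on(e)}
2. swap(a,a)  →  {above(a), above(f), at(f,a), linked(a), linked(e), near(a), on(e)}
3. bind(e,e)  →  {above(a), above(f), at(e,e), at(f,a), linked(a), linked(e), near(a), on(e)}

bind(a,a); swap(a,a); bind(e,e)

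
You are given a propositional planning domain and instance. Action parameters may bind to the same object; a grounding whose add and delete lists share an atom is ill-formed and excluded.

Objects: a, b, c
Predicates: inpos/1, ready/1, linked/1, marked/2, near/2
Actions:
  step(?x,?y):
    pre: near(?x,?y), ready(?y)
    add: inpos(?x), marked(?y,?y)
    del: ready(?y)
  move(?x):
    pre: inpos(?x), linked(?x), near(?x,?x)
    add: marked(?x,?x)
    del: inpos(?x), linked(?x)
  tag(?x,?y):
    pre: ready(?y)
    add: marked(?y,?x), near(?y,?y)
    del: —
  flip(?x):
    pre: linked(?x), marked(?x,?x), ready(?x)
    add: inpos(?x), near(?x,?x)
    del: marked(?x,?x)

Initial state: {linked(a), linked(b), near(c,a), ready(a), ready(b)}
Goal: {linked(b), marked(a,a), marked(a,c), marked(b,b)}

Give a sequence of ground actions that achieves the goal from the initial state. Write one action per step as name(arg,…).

tag(a,a); tag(b,b); tag(c,a)

1. tag(a,a)  →  {linked(a), linked(b), marked(a,a), near(a,a), near(c,a), ready(a), ready(b)}
2. tag(b,b)  →  {linked(a), linked(b), marked(a,a), marked(b,b), near(a,a), near(b,b), near(c,a), ready(a), ready(b)}
3. tag(c,a)  →  {linked(a), linked(b), marked(a,a), marked(a,c), marked(b,b), near(a,a), near(b,b), near(c,a), ready(a), ready(b)}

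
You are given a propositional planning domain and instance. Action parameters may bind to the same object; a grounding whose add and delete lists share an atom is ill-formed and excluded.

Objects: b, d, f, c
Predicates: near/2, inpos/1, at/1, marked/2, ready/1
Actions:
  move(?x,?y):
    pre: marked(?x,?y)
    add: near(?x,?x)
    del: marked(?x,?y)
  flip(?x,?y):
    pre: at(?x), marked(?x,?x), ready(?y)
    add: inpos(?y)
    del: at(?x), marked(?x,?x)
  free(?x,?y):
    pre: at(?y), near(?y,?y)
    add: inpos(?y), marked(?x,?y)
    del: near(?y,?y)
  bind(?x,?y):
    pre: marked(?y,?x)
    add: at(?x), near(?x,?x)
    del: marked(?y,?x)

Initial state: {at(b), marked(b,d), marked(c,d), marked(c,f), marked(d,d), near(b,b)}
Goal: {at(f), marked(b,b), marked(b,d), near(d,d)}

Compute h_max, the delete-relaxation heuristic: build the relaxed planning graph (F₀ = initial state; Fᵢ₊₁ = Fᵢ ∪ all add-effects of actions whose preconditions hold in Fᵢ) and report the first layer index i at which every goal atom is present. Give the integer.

1

F0 = init (6 atoms)
F1 = F0 ∪ {at(d), at(f), inpos(b), marked(b,b), marked(c,b), marked(d,b), marked(f,b), near(c,c), near(d,d), near(f,f)}  (16 atoms)
goal ⊆ F1  ⇒  h_max = 1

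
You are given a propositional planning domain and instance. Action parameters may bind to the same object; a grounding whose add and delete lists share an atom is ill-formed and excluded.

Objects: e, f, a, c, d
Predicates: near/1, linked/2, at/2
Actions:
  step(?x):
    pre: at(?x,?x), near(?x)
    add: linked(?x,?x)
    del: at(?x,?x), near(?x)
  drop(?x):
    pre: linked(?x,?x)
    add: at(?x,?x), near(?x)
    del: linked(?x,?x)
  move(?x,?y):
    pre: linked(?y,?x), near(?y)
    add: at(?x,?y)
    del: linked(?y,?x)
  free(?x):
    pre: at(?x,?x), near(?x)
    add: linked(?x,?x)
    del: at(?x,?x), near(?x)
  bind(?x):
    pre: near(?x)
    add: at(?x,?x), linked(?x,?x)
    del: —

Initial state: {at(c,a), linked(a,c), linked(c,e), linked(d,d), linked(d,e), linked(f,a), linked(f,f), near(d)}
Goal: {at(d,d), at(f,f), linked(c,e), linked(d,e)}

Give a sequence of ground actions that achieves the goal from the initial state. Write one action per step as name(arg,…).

1. drop(f)  →  {at(c,a), at(f,f), linked(a,c), linked(c,e), linked(d,d), linked(d,e), linked(f,a), near(d), near(f)}
2. drop(d)  →  {at(c,a), at(d,d), at(f,f), linked(a,c), linked(c,e), linked(d,e), linked(f,a), near(d), near(f)}

drop(f); drop(d)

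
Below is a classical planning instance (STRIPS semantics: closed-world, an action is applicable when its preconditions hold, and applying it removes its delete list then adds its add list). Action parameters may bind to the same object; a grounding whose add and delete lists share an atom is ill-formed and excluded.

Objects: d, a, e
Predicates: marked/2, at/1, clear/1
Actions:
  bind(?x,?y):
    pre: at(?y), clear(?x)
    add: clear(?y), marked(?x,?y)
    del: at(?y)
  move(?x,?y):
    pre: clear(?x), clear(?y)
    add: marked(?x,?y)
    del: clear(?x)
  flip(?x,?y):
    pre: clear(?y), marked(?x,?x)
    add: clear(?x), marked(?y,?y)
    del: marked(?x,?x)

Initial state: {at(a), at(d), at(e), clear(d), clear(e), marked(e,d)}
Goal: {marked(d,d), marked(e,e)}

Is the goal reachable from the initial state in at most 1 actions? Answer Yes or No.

No

1. bind(d,d)  →  {at(a), at(e), clear(d), clear(e), marked(d,d), marked(e,d)}
2. bind(e,e)  →  {at(a), clear(d), clear(e), marked(d,d), marked(e,d), marked(e,e)}
optimal plan length = 2; 2 > 1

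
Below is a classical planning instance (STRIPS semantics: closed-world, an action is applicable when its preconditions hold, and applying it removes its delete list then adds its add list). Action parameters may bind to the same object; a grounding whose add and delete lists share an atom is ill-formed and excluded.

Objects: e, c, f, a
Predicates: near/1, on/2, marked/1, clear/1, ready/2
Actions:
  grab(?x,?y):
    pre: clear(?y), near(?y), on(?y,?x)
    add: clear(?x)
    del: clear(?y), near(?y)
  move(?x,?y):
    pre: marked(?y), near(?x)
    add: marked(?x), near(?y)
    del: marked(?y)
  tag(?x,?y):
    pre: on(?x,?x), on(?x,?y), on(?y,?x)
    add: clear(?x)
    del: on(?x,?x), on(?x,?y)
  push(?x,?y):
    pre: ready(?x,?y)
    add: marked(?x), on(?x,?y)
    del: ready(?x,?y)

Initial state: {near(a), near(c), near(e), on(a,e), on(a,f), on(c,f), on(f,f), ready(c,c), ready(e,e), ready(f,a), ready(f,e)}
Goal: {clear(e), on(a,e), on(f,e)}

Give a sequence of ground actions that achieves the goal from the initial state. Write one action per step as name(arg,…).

push(e,e); tag(e,e); push(f,e)

1. push(e,e)  →  {marked(e), near(a), near(c), near(e), on(a,e), on(a,f), on(c,f), on(e,e), on(f,f), ready(c,c), ready(f,a), ready(f,e)}
2. tag(e,e)  →  {clear(e), marked(e), near(a), near(c), near(e), on(a,e), on(a,f), on(c,f), on(f,f), ready(c,c), ready(f,a), ready(f,e)}
3. push(f,e)  →  {clear(e), marked(e), marked(f), near(a), near(c), near(e), on(a,e), on(a,f), on(c,f), on(f,e), on(f,f), ready(c,c), ready(f,a)}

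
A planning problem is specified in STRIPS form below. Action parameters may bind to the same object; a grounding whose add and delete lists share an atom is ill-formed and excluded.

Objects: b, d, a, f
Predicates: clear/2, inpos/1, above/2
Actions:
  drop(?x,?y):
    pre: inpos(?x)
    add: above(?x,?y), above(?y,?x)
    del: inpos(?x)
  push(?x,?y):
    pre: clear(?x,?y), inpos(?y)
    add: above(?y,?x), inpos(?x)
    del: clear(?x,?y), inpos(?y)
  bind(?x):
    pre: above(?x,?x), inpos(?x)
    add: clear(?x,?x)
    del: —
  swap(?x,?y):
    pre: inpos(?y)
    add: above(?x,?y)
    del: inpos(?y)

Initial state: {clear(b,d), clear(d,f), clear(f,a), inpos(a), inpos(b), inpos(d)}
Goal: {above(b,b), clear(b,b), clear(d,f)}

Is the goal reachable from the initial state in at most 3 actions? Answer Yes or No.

Yes

1. drop(b,b)  →  {above(b,b), clear(b,d), clear(d,f), clear(f,a), inpos(a), inpos(d)}
2. push(b,d)  →  {above(b,b), above(d,b), clear(d,f), clear(f,a), inpos(a), inpos(b)}
3. bind(b)  →  {above(b,b), above(d,b), clear(b,b), clear(d,f), clear(f,a), inpos(a), inpos(b)}
optimal plan length = 3; 3 ≤ 3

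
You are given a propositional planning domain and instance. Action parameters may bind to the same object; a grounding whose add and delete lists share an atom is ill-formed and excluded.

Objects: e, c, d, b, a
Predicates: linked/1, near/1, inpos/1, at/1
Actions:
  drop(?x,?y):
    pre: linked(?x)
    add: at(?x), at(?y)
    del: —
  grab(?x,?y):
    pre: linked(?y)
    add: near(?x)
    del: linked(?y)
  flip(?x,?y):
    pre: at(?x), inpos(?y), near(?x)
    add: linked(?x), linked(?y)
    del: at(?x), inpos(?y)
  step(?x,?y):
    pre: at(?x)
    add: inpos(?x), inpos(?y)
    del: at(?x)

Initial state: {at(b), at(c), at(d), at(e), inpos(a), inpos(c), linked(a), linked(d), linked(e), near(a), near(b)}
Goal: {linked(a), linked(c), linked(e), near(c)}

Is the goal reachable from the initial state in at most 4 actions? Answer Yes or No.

1. grab(c,d)  →  {at(b), at(c), at(d), at(e), inpos(a), inpos(c), linked(a), linked(e), near(a), near(b), near(c)}
2. flip(c,c)  →  {at(b), at(d), at(e), inpos(a), linked(a), linked(c), linked(e), near(a), near(b), near(c)}
optimal plan length = 2; 2 ≤ 4

Yes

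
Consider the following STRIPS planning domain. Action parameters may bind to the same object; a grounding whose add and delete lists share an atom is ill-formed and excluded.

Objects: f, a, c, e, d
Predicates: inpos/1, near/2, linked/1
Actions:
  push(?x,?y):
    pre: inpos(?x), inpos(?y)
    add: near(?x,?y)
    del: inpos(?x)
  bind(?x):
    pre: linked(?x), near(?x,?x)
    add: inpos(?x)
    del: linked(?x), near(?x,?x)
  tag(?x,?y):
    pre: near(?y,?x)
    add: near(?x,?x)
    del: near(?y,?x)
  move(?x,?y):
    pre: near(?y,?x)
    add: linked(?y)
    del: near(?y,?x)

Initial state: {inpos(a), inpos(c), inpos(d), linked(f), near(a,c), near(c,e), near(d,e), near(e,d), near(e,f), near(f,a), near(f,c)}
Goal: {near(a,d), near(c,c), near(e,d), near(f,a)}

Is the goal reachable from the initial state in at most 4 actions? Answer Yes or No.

1. push(a,d)  →  {inpos(c), inpos(d), linked(f), near(a,c), near(a,d), near(c,e), near(d,e), near(e,d), near(e,f), near(f,a), near(f,c)}
2. push(c,c)  →  {inpos(d), linked(f), near(a,c), near(a,d), near(c,c), near(c,e), near(d,e), near(e,d), near(e,f), near(f,a), near(f,c)}
optimal plan length = 2; 2 ≤ 4

Yes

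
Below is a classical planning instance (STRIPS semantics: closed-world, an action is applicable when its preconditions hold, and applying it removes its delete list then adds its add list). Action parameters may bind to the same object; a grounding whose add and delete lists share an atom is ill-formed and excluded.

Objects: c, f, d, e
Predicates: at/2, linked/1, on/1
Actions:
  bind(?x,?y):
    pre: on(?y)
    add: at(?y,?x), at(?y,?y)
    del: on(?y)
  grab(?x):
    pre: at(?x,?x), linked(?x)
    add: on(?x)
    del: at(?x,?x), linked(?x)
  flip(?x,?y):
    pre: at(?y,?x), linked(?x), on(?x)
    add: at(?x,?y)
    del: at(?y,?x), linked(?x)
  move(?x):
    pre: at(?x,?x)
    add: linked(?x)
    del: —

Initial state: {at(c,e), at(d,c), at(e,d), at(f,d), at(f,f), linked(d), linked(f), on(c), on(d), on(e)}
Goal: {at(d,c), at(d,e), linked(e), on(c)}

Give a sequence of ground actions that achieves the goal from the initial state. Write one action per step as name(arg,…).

bind(c,e); bind(e,d); move(e)

1. bind(c,e)  →  {at(c,e), at(d,c), at(e,c), at(e,d), at(e,e), at(f,d), at(f,f), linked(d), linked(f), on(c), on(d)}
2. bind(e,d)  →  {at(c,e), at(d,c), at(d,d), at(d,e), at(e,c), at(e,d), at(e,e), at(f,d), at(f,f), linked(d), linked(f), on(c)}
3. move(e)  →  {at(c,e), at(d,c), at(d,d), at(d,e), at(e,c), at(e,d), at(e,e), at(f,d), at(f,f), linked(d), linked(e), linked(f), on(c)}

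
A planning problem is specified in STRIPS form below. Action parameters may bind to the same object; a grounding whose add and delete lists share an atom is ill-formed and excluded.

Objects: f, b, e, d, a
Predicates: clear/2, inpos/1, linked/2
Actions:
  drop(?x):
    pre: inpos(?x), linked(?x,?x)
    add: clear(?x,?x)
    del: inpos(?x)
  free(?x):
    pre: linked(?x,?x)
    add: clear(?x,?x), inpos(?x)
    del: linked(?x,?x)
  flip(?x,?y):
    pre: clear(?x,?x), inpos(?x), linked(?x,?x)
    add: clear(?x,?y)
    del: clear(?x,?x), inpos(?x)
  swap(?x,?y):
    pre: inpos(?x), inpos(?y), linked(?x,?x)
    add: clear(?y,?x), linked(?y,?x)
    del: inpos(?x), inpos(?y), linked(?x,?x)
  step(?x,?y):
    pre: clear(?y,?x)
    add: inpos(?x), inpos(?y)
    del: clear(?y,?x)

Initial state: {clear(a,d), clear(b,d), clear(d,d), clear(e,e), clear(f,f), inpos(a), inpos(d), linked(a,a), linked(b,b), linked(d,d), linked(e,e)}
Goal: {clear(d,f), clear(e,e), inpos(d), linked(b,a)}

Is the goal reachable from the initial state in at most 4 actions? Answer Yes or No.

Yes

1. flip(d,f)  →  {clear(a,d), clear(b,d), clear(d,f), clear(e,e), clear(f,f), inpos(a), linked(a,a), linked(b,b), linked(d,d), linked(e,e)}
2. step(d,b)  →  {clear(a,d), clear(d,f), clear(e,e), clear(f,f), inpos(a), inpos(b), inpos(d), linked(a,a), linked(b,b), linked(d,d), linked(e,e)}
3. swap(a,b)  →  {clear(a,d), clear(b,a), clear(d,f), clear(e,e), clear(f,f), inpos(d), linked(b,a), linked(b,b), linked(d,d), linked(e,e)}
optimal plan length = 3; 3 ≤ 4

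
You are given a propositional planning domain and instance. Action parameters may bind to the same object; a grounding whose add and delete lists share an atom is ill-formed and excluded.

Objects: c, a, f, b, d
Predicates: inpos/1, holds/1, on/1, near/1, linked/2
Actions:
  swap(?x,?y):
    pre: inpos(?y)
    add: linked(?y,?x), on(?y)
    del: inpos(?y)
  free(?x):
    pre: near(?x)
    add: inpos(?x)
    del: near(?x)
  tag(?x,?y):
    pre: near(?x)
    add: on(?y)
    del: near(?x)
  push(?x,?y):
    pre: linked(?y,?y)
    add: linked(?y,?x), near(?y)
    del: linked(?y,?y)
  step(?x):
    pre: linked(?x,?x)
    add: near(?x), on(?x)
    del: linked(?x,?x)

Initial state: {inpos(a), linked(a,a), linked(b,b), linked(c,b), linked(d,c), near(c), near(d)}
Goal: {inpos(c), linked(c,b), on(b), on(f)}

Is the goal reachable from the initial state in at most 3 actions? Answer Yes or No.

Yes

1. free(c)  →  {inpos(a), inpos(c), linked(a,a), linked(b,b), linked(c,b), linked(d,c), near(d)}
2. tag(d,f)  →  {inpos(a), inpos(c), linked(a,a), linked(b,b), linked(c,b), linked(d,c), on(f)}
3. step(b)  →  {inpos(a), inpos(c), linked(a,a), linked(c,b), linked(d,c), near(b), on(b), on(f)}
optimal plan length = 3; 3 ≤ 3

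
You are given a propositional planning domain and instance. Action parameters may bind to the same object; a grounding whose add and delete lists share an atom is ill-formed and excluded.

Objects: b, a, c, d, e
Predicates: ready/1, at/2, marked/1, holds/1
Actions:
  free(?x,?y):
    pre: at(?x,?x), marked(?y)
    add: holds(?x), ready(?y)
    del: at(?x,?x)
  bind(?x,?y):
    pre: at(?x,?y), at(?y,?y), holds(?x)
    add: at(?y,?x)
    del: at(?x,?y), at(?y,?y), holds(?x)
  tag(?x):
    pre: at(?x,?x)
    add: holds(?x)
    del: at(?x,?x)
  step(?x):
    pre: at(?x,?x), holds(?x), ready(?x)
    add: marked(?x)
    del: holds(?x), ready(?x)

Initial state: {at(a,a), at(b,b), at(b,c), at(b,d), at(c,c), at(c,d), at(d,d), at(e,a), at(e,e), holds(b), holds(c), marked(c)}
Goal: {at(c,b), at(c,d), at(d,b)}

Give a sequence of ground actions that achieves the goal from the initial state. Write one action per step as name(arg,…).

1. bind(b,c)  →  {at(a,a), at(b,b), at(b,d), at(c,b), at(c,d), at(d,d), at(e,a), at(e,e), holds(c), marked(c)}
2. free(b,c)  →  {at(a,a), at(b,d), at(c,b), at(c,d), at(d,d), at(e,a), at(e,e), holds(b), holds(c), marked(c), ready(c)}
3. bind(b,d)  →  {at(a,a), at(c,b), at(c,d), at(d,b), at(e,a), at(e,e), holds(c), marked(c), ready(c)}

bind(b,c); free(b,c); bind(b,d)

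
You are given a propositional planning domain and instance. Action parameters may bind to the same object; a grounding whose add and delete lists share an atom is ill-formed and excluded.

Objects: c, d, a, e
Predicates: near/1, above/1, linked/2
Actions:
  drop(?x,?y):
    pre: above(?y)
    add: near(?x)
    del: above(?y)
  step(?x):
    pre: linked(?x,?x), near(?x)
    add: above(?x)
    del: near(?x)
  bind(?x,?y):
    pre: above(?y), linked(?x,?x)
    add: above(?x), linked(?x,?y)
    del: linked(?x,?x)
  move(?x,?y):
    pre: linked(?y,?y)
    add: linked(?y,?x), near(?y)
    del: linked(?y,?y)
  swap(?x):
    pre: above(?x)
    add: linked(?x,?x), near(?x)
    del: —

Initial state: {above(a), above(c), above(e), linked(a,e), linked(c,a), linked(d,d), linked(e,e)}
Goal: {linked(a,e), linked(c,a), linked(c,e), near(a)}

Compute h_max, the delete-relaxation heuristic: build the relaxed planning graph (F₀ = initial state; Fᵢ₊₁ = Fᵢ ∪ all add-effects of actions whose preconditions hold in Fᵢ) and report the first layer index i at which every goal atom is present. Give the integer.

2

F0 = init (7 atoms)
F1 = F0 ∪ {above(d), linked(a,a), linked(c,c), linked(d,a), linked(d,c), linked(d,e), linked(e,a), linked(e,c), linked(e,d), near(a), near(c), near(d), near(e)}  (20 atoms)
F2 = F1 ∪ {linked(a,c), linked(a,d), linked(c,d), linked(c,e)}  (24 atoms)
goal ⊆ F2  ⇒  h_max = 2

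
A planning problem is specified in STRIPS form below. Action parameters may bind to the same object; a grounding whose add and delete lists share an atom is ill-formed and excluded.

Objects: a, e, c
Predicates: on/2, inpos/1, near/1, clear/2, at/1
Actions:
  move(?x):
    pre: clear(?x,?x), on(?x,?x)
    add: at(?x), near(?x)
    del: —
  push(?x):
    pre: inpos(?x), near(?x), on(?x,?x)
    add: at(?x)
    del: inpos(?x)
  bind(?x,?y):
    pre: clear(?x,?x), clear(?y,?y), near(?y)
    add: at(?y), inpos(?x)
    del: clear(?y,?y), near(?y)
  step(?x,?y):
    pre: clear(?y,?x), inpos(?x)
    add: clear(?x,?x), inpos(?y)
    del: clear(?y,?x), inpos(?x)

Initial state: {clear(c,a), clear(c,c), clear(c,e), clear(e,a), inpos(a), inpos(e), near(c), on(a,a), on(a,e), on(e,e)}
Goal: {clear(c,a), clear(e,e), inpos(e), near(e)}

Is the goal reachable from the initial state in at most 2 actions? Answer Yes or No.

No

1. step(e,c)  →  {clear(c,a), clear(c,c), clear(e,a), clear(e,e), inpos(a), inpos(c), near(c), on(a,a), on(a,e), on(e,e)}
2. move(e)  →  {at(e), clear(c,a), clear(c,c), clear(e,a), clear(e,e), inpos(a), inpos(c), near(c), near(e), on(a,a), on(a,e), on(e,e)}
3. bind(e,c)  →  {at(c), at(e), clear(c,a), clear(e,a), clear(e,e), inpos(a), inpos(c), inpos(e), near(e), on(a,a), on(a,e), on(e,e)}
optimal plan length = 3; 3 > 2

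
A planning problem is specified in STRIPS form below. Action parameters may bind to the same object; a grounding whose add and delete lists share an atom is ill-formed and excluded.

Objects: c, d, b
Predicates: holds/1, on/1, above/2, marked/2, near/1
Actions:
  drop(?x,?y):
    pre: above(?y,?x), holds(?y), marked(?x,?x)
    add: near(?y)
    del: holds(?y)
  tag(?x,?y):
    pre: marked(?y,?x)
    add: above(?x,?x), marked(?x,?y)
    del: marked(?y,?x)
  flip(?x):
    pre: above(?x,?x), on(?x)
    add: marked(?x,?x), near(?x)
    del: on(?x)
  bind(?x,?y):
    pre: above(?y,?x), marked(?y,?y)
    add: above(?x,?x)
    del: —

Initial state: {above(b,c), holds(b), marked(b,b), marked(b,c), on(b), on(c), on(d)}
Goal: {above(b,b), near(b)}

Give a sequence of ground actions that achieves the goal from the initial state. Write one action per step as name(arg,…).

1. tag(c,b)  →  {above(b,c), above(c,c), holds(b), marked(b,b), marked(c,b), on(b), on(c), on(d)}
2. tag(b,c)  →  {above(b,b), above(b,c), above(c,c), holds(b), marked(b,b), marked(b,c), on(b), on(c), on(d)}
3. drop(b,b)  →  {above(b,b), above(b,c), above(c,c), marked(b,b), marked(b,c), near(b), on(b), on(c), on(d)}

tag(c,b); tag(b,c); drop(b,b)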